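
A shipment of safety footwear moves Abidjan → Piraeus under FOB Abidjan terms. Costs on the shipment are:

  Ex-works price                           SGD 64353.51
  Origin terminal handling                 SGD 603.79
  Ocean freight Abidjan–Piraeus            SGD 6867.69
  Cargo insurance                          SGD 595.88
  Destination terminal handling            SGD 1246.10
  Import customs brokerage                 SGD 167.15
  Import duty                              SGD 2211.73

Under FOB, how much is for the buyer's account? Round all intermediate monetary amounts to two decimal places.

FOB: the seller bears costs until goods are on board at the origin port; the buyer bears freight, insurance and all costs thereafter.
Seller's account: goods 64353.51 + origin terminal 603.79 = 64957.30
Buyer's account: freight 6867.69 + insurance 595.88 + destination terminal 1246.10 + brokerage 167.15 + duty 2211.73 = 11088.55

Buyer's account: SGD 11088.55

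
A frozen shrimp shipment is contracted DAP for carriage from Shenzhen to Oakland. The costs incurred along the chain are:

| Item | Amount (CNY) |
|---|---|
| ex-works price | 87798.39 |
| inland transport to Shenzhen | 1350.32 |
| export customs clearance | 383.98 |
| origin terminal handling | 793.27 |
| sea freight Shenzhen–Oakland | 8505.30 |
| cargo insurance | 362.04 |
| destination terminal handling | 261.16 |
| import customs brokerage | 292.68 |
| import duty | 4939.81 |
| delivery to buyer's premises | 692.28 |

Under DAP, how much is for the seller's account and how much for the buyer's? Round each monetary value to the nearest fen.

DAP: the seller bears all costs to the named destination except import duty and clearance.
Seller's account: goods 87798.39 + inland to port 1350.32 + export clearance 383.98 + origin terminal 793.27 + freight 8505.30 + insurance 362.04 + destination terminal 261.16 + delivery 692.28 = 100146.74
Buyer's account: brokerage 292.68 + duty 4939.81 = 5232.49

Seller: CNY 100146.74; buyer: CNY 5232.49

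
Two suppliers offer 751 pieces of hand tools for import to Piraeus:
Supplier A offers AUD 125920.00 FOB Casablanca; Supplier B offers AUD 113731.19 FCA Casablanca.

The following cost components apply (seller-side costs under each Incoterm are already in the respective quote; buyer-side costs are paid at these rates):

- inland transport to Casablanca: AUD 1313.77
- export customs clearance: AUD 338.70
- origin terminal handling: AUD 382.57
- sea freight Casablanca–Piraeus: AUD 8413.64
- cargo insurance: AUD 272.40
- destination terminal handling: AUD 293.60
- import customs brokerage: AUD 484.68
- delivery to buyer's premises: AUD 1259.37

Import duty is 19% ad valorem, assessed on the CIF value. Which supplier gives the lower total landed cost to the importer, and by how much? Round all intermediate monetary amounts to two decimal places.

Supplier A (FOB):
CIF value = FOB price + freight + insurance = 125920.00 + 8413.64 + 272.40 = 134606.04
Import duty = 134606.04 × 19% = 25575.15
Buyer bears (A): 8413.64 + 272.40 + 293.60 + 484.68 + 1259.37 = 10723.69
Landed cost (A) = invoice 125920.00 + 10723.69 + duty 25575.15 = 162218.84
Supplier B (FCA):
CIF value = FCA price + origin terminal + freight + insurance = 113731.19 + 382.57 + 8413.64 + 272.40 = 122799.80
Import duty = 122799.80 × 19% = 23331.96
Buyer bears (B): 382.57 + 8413.64 + 272.40 + 293.60 + 484.68 + 1259.37 = 11106.26
Landed cost (B) = invoice 113731.19 + 11106.26 + duty 23331.96 = 148169.41
Difference = |162218.84 − 148169.41| = 14049.43

Supplier B is cheaper by AUD 14049.43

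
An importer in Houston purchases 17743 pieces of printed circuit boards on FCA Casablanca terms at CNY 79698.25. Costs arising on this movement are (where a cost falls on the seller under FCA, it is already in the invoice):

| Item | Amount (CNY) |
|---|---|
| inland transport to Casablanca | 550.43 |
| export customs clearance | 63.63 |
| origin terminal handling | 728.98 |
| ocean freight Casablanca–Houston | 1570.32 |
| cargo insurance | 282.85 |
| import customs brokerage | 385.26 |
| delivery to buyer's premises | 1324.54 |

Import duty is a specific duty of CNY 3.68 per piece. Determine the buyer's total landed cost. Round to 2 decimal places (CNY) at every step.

Total landed cost: CNY 149284.44

FCA: the seller delivers export-cleared goods to the carrier; the buyer bears costs from that point.
Already in the invoice (seller's account under FCA): inland to port, export clearance — exclude.
CIF value = FCA price + origin terminal + freight + insurance = 79698.25 + 728.98 + 1570.32 + 282.85 = 82280.40
Import duty = 17743 × 3.68 = 65294.24
Buyer bears: origin terminal 728.98 + freight 1570.32 + insurance 282.85 + brokerage 385.26 + delivery 1324.54 + duty 65294.24 = 69586.19
Landed cost = invoice 79698.25 + 69586.19 = 149284.44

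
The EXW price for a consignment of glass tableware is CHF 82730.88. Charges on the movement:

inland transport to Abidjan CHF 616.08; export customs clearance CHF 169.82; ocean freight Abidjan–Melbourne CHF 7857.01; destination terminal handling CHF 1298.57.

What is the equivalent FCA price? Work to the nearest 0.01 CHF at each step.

FCA price: CHF 83516.78

Not relevant to the conversion: destination terminal, freight — on the buyer under both terms; not part of either seller's price.
From EXW to FCA, the seller additionally bears: inland to port, export clearance.
FCA price = 82730.88 + 616.08 + 169.82 = 83516.78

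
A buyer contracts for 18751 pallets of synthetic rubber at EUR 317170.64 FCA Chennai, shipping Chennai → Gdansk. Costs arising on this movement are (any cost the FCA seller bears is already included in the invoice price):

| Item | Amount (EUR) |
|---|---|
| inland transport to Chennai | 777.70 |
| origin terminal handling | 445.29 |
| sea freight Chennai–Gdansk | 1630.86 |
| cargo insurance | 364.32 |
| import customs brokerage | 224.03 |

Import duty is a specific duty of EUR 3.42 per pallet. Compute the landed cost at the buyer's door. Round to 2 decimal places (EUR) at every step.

Total landed cost: EUR 383963.56

FCA: the seller delivers export-cleared goods to the carrier; the buyer bears costs from that point.
Already in the invoice (seller's account under FCA): inland to port — exclude.
CIF value = FCA price + origin terminal + freight + insurance = 317170.64 + 445.29 + 1630.86 + 364.32 = 319611.11
Import duty = 18751 × 3.42 = 64128.42
Buyer bears: origin terminal 445.29 + freight 1630.86 + insurance 364.32 + brokerage 224.03 + duty 64128.42 = 66792.92
Landed cost = invoice 317170.64 + 66792.92 = 383963.56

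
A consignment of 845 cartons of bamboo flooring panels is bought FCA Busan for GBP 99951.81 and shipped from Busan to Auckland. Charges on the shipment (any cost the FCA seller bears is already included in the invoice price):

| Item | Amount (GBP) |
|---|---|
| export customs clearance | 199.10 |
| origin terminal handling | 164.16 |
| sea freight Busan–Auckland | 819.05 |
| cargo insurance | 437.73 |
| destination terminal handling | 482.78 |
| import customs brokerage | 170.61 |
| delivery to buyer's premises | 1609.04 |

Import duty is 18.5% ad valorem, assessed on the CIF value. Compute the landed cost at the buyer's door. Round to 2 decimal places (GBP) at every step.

FCA: the seller delivers export-cleared goods to the carrier; the buyer bears costs from that point.
Already in the invoice (seller's account under FCA): export clearance — exclude.
CIF value = FCA price + origin terminal + freight + insurance = 99951.81 + 164.16 + 819.05 + 437.73 = 101372.75
Import duty = 101372.75 × 18.5% = 18753.96
Buyer bears: origin terminal 164.16 + freight 819.05 + insurance 437.73 + destination terminal 482.78 + brokerage 170.61 + delivery 1609.04 + duty 18753.96 = 22437.33
Landed cost = invoice 99951.81 + 22437.33 = 122389.14

Total landed cost: GBP 122389.14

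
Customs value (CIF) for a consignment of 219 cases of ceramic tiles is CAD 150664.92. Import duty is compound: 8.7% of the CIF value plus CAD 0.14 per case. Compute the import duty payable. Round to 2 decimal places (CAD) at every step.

Ad valorem component: 150664.92 × 8.7% = 13107.85
Specific component: 219 × 0.14 = 30.66
Import duty = 13107.85 + 30.66 = 13138.51

Import duty: CAD 13138.51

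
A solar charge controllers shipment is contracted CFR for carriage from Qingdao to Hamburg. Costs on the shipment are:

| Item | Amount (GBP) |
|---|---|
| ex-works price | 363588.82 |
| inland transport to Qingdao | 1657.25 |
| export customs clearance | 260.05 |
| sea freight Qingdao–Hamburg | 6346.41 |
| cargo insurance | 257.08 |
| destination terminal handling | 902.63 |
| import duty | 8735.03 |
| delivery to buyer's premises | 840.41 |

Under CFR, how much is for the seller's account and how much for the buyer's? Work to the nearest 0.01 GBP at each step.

Seller: GBP 371852.53; buyer: GBP 10735.15

CFR: the seller pays costs through ocean freight to the destination port, but not insurance.
Seller's account: goods 363588.82 + inland to port 1657.25 + export clearance 260.05 + freight 6346.41 = 371852.53
Buyer's account: insurance 257.08 + destination terminal 902.63 + duty 8735.03 + delivery 840.41 = 10735.15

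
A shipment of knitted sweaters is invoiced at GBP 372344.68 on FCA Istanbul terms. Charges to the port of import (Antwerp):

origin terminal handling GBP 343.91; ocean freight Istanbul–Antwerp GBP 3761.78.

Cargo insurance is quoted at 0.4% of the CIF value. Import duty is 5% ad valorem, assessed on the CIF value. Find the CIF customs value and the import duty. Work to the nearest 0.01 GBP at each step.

CIF value: GBP 377962.22; import duty: GBP 18898.11

Let C be the CIF value. C = FCA price + pre-shipment costs + freight + 0.4% × C
C − 0.4% × C = 372344.68 + 343.91 + 3761.78
0.996 × C = 376450.37
C = 376450.37 / 0.996 = 377962.22
Insurance premium = 0.4% × 377962.22 = 1511.85
Import duty = 377962.22 × 5% = 18898.11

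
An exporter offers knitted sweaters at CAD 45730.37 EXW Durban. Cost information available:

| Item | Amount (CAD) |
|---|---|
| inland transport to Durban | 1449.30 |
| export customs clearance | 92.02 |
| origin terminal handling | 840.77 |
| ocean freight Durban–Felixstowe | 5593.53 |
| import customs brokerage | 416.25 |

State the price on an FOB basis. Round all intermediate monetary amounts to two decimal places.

FOB price: CAD 48112.46

Not relevant to the conversion: freight, brokerage — on the buyer under both terms; not part of either seller's price.
From EXW to FOB, the seller additionally bears: inland to port, export clearance, origin terminal.
FOB price = 45730.37 + 1449.30 + 92.02 + 840.77 = 48112.46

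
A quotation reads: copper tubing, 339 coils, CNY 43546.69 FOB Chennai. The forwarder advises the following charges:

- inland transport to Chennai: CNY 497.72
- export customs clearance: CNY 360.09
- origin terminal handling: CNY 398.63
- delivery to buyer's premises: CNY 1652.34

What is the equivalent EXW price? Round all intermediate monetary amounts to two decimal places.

EXW price: CNY 42290.25

Not relevant to the conversion: delivery — on the buyer under both terms; not part of either seller's price.
From FOB to EXW, the seller no longer bears: inland to port, export clearance, origin terminal.
EXW price = 43546.69 − 497.72 − 360.09 − 398.63 = 42290.25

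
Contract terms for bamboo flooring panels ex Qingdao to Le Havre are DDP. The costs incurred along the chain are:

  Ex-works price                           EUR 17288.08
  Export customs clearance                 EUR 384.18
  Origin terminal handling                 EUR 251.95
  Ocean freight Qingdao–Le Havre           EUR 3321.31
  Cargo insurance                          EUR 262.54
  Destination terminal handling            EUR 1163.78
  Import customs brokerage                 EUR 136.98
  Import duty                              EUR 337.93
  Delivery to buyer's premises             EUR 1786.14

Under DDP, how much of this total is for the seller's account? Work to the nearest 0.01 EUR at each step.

Seller's account: EUR 24932.89

DDP: the seller bears all costs including import duty.
Seller's account: goods 17288.08 + export clearance 384.18 + origin terminal 251.95 + freight 3321.31 + insurance 262.54 + destination terminal 1163.78 + brokerage 136.98 + duty 337.93 + delivery 1786.14 = 24932.89
Buyer's account: 0.00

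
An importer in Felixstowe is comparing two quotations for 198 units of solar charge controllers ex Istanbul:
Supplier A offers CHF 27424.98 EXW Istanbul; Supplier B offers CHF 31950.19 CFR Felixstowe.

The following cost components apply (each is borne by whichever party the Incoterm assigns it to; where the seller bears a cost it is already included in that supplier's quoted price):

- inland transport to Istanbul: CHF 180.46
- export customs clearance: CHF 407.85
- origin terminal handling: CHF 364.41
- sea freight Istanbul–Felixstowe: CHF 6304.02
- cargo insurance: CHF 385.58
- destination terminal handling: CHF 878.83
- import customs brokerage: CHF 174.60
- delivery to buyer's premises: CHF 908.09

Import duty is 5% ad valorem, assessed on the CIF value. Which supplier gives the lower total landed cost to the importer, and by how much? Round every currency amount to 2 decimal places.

Supplier A (EXW):
CIF value = EXW price + inland to port + export clearance + origin terminal + freight + insurance = 27424.98 + 180.46 + 407.85 + 364.41 + 6304.02 + 385.58 = 35067.30
Import duty = 35067.30 × 5% = 1753.37
Buyer bears (A): 180.46 + 407.85 + 364.41 + 6304.02 + 385.58 + 878.83 + 174.60 + 908.09 = 9603.84
Landed cost (A) = invoice 27424.98 + 9603.84 + duty 1753.37 = 38782.19
Supplier B (CFR):
CIF value = CFR price + insurance = 31950.19 + 385.58 = 32335.77
Import duty = 32335.77 × 5% = 1616.79
Buyer bears (B): 385.58 + 878.83 + 174.60 + 908.09 = 2347.10
Landed cost (B) = invoice 31950.19 + 2347.10 + duty 1616.79 = 35914.08
Difference = |38782.19 − 35914.08| = 2868.11

Supplier B is cheaper by CHF 2868.11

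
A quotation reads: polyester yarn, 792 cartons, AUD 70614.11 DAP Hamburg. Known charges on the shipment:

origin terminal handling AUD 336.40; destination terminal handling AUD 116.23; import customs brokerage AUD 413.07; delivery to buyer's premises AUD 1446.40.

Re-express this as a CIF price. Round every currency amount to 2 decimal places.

Not relevant to the conversion: origin terminal — on the seller under both DAP and CIF; already in the DAP price and stays in the CIF price. brokerage — on the buyer under both terms; not part of either seller's price.
From DAP to CIF, the seller no longer bears: destination terminal, delivery.
CIF price = 70614.11 − 116.23 − 1446.40 = 69051.48

CIF price: AUD 69051.48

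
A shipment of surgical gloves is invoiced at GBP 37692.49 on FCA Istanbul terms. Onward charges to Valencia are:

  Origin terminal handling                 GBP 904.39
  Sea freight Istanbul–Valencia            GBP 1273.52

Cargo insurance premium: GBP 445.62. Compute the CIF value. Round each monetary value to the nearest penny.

CIF = FCA price + pre-shipment costs + freight + insurance
CIF = 37692.49 + 904.39 + 1273.52 + 445.62 = 40316.02

CIF value: GBP 40316.02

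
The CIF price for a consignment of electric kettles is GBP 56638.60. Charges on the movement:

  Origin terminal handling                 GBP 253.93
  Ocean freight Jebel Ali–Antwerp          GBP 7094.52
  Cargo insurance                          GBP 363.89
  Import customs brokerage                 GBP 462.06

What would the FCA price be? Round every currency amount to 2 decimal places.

FCA price: GBP 48926.26

Not relevant to the conversion: brokerage — on the buyer under both terms; not part of either seller's price.
From CIF to FCA, the seller no longer bears: origin terminal, freight, insurance.
FCA price = 56638.60 − 253.93 − 7094.52 − 363.89 = 48926.26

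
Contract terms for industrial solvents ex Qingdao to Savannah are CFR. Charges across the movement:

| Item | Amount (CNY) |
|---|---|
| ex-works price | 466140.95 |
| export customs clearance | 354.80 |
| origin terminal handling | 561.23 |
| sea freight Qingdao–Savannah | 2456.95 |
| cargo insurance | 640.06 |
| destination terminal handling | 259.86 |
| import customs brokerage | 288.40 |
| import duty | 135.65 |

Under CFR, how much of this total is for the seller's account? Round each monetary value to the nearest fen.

CFR: the seller pays costs through ocean freight to the destination port, but not insurance.
Seller's account: goods 466140.95 + export clearance 354.80 + origin terminal 561.23 + freight 2456.95 = 469513.93
Buyer's account: insurance 640.06 + destination terminal 259.86 + brokerage 288.40 + duty 135.65 = 1323.97

Seller's account: CNY 469513.93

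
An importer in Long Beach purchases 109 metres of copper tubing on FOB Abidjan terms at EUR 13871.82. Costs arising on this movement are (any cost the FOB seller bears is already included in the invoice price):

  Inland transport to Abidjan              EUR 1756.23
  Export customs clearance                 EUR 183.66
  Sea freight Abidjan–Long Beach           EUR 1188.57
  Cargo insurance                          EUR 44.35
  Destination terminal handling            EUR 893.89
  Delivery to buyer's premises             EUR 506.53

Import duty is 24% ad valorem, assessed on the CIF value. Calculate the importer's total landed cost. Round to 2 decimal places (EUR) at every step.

FOB: the seller bears costs until goods are on board at the origin port; the buyer bears freight, insurance and all costs thereafter.
Already in the invoice (seller's account under FOB): inland to port, export clearance — exclude.
CIF value = FOB price + freight + insurance = 13871.82 + 1188.57 + 44.35 = 15104.74
Import duty = 15104.74 × 24% = 3625.14
Buyer bears: freight 1188.57 + insurance 44.35 + destination terminal 893.89 + delivery 506.53 + duty 3625.14 = 6258.48
Landed cost = invoice 13871.82 + 6258.48 = 20130.30

Total landed cost: EUR 20130.30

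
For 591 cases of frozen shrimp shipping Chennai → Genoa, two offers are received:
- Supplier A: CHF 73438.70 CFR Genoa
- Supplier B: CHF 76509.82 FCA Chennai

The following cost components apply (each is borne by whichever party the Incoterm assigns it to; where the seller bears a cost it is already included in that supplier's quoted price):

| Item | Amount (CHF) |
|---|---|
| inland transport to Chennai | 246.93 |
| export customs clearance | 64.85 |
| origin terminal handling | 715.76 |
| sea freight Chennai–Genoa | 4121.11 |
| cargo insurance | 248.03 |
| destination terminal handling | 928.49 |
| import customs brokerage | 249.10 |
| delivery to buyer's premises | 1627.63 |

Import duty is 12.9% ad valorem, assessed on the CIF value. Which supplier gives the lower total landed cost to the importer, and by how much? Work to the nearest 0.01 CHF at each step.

Supplier A (CFR):
CIF value = CFR price + insurance = 73438.70 + 248.03 = 73686.73
Import duty = 73686.73 × 12.9% = 9505.59
Buyer bears (A): 248.03 + 928.49 + 249.10 + 1627.63 = 3053.25
Landed cost (A) = invoice 73438.70 + 3053.25 + duty 9505.59 = 85997.54
Supplier B (FCA):
CIF value = FCA price + origin terminal + freight + insurance = 76509.82 + 715.76 + 4121.11 + 248.03 = 81594.72
Import duty = 81594.72 × 12.9% = 10525.72
Buyer bears (B): 715.76 + 4121.11 + 248.03 + 928.49 + 249.10 + 1627.63 = 7890.12
Landed cost (B) = invoice 76509.82 + 7890.12 + duty 10525.72 = 94925.66
Difference = |85997.54 − 94925.66| = 8928.12

Supplier A is cheaper by CHF 8928.12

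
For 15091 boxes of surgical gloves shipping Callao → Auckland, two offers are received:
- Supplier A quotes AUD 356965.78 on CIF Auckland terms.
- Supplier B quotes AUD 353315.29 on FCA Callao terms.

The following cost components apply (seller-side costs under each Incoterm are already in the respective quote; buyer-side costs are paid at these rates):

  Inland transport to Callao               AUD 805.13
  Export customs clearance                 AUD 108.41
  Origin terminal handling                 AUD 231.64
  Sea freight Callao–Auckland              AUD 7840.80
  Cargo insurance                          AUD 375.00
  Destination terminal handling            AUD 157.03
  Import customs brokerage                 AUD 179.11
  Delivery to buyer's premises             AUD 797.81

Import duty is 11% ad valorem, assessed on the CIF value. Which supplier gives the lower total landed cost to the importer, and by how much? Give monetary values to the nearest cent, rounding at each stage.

Supplier A (CIF):
The CIF price already equals the CIF value: 356965.78
Import duty = 356965.78 × 11% = 39266.24
Buyer bears (A): 157.03 + 179.11 + 797.81 = 1133.95
Landed cost (A) = invoice 356965.78 + 1133.95 + duty 39266.24 = 397365.97
Supplier B (FCA):
CIF value = FCA price + origin terminal + freight + insurance = 353315.29 + 231.64 + 7840.80 + 375.00 = 361762.73
Import duty = 361762.73 × 11% = 39793.90
Buyer bears (B): 231.64 + 7840.80 + 375.00 + 157.03 + 179.11 + 797.81 = 9581.39
Landed cost (B) = invoice 353315.29 + 9581.39 + duty 39793.90 = 402690.58
Difference = |397365.97 − 402690.58| = 5324.61

Supplier A is cheaper by AUD 5324.61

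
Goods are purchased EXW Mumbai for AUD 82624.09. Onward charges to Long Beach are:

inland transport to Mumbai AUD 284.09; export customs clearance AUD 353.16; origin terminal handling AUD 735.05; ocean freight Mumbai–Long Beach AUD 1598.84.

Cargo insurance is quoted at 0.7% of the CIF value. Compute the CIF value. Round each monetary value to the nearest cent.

CIF value: AUD 86198.62

Let C be the CIF value. C = EXW price + pre-shipment costs + freight + 0.7% × C
C − 0.7% × C = 82624.09 + 284.09 + 353.16 + 735.05 + 1598.84
0.993 × C = 85595.23
C = 85595.23 / 0.993 = 86198.62
Insurance premium = 0.7% × 86198.62 = 603.39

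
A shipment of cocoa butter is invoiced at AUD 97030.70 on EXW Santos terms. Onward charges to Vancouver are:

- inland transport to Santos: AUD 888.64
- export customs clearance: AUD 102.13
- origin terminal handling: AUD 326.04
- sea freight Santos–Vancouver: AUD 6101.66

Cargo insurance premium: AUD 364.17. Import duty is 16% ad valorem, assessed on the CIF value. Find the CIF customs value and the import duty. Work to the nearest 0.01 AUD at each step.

CIF value: AUD 104813.34; import duty: AUD 16770.13

CIF = EXW price + pre-shipment costs + freight + insurance
CIF = 97030.70 + 888.64 + 102.13 + 326.04 + 6101.66 + 364.17 = 104813.34
Import duty = 104813.34 × 16% = 16770.13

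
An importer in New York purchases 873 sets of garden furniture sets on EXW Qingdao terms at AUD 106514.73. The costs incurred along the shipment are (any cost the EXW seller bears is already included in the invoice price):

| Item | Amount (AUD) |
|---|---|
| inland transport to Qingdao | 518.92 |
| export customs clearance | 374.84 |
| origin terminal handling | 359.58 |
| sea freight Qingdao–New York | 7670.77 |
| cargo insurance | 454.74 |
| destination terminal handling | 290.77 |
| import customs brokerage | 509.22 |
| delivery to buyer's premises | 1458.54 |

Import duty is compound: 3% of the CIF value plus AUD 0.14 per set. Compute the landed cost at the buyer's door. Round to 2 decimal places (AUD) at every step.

Total landed cost: AUD 121751.14

EXW: the seller makes goods available at their premises; the buyer bears all onward costs.
CIF value = EXW price + inland to port + export clearance + origin terminal + freight + insurance = 106514.73 + 518.92 + 374.84 + 359.58 + 7670.77 + 454.74 = 115893.58
Ad valorem component: 115893.58 × 3% = 3476.81
Specific component: 873 × 0.14 = 122.22
Import duty = 3476.81 + 122.22 = 3599.03
Buyer bears: inland to port 518.92 + export clearance 374.84 + origin terminal 359.58 + freight 7670.77 + insurance 454.74 + destination terminal 290.77 + brokerage 509.22 + delivery 1458.54 + duty 3599.03 = 15236.41
Landed cost = invoice 106514.73 + 15236.41 = 121751.14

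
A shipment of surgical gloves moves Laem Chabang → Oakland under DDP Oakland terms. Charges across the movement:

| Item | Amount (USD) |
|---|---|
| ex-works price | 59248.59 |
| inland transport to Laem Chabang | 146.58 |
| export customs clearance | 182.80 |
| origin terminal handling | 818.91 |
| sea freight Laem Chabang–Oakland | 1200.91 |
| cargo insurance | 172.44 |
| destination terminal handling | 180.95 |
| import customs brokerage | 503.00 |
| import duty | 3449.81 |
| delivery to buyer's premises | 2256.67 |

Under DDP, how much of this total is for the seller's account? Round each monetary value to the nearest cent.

Seller's account: USD 68160.66

DDP: the seller bears all costs including import duty.
Seller's account: goods 59248.59 + inland to port 146.58 + export clearance 182.80 + origin terminal 818.91 + freight 1200.91 + insurance 172.44 + destination terminal 180.95 + brokerage 503.00 + duty 3449.81 + delivery 2256.67 = 68160.66
Buyer's account: 0.00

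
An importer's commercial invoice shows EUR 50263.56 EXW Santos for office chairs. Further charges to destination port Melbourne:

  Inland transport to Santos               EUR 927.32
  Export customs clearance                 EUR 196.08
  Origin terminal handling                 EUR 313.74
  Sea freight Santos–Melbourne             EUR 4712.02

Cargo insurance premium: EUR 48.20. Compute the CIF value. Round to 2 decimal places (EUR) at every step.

CIF value: EUR 56460.92

CIF = EXW price + pre-shipment costs + freight + insurance
CIF = 50263.56 + 927.32 + 196.08 + 313.74 + 4712.02 + 48.20 = 56460.92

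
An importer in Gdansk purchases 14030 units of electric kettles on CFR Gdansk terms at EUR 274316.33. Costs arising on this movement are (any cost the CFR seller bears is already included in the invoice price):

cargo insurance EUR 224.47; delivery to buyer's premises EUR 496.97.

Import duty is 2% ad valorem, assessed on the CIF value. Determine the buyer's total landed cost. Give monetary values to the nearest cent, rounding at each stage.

CFR: the seller pays costs through ocean freight to the destination port, but not insurance.
CIF value = CFR price + insurance = 274316.33 + 224.47 = 274540.80
Import duty = 274540.80 × 2% = 5490.82
Buyer bears: insurance 224.47 + delivery 496.97 + duty 5490.82 = 6212.26
Landed cost = invoice 274316.33 + 6212.26 = 280528.59

Total landed cost: EUR 280528.59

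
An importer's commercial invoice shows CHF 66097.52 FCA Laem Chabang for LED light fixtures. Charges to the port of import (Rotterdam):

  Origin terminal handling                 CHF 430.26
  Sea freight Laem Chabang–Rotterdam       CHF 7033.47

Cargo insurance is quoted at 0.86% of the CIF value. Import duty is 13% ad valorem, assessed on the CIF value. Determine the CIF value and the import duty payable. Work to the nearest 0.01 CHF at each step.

CIF value: CHF 74199.36; import duty: CHF 9645.92

Let C be the CIF value. C = FCA price + pre-shipment costs + freight + 0.86% × C
C − 0.86% × C = 66097.52 + 430.26 + 7033.47
0.9914 × C = 73561.25
C = 73561.25 / 0.9914 = 74199.36
Insurance premium = 0.86% × 74199.36 = 638.11
Import duty = 74199.36 × 13% = 9645.92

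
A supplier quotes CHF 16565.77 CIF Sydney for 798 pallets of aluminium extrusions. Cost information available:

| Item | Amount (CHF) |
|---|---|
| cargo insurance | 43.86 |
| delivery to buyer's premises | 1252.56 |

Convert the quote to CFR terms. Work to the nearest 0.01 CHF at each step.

Not relevant to the conversion: delivery — on the buyer under both terms; not part of either seller's price.
From CIF to CFR, the seller no longer bears: insurance.
CFR price = 16565.77 − 43.86 = 16521.91

CFR price: CHF 16521.91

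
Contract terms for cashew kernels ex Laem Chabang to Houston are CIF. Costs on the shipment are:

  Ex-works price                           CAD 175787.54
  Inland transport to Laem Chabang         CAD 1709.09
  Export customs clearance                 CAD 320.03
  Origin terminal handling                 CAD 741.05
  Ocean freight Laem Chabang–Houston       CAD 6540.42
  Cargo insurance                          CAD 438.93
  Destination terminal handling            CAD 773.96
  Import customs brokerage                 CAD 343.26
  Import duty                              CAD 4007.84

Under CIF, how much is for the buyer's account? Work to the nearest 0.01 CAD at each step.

Buyer's account: CAD 5125.06

CIF: the seller pays costs through ocean freight and marine insurance to the destination port.
Seller's account: goods 175787.54 + inland to port 1709.09 + export clearance 320.03 + origin terminal 741.05 + freight 6540.42 + insurance 438.93 = 185537.06
Buyer's account: destination terminal 773.96 + brokerage 343.26 + duty 4007.84 = 5125.06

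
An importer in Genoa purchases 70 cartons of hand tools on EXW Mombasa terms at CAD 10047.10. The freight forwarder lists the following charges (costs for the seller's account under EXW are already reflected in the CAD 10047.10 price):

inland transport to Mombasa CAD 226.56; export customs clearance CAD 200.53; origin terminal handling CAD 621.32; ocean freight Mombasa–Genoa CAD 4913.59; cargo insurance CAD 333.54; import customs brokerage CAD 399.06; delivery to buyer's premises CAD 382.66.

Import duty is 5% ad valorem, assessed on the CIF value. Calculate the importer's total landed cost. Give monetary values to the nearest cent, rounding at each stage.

Total landed cost: CAD 17941.49

EXW: the seller makes goods available at their premises; the buyer bears all onward costs.
CIF value = EXW price + inland to port + export clearance + origin terminal + freight + insurance = 10047.10 + 226.56 + 200.53 + 621.32 + 4913.59 + 333.54 = 16342.64
Import duty = 16342.64 × 5% = 817.13
Buyer bears: inland to port 226.56 + export clearance 200.53 + origin terminal 621.32 + freight 4913.59 + insurance 333.54 + brokerage 399.06 + delivery 382.66 + duty 817.13 = 7894.39
Landed cost = invoice 10047.10 + 7894.39 = 17941.49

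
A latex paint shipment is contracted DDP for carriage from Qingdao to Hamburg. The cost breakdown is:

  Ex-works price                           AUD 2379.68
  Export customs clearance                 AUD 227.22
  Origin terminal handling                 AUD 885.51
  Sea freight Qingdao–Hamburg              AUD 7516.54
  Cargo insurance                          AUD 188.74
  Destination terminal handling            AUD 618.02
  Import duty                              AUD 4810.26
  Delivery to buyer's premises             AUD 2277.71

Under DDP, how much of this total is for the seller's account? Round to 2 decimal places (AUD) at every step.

Seller's account: AUD 18903.68

DDP: the seller bears all costs including import duty.
Seller's account: goods 2379.68 + export clearance 227.22 + origin terminal 885.51 + freight 7516.54 + insurance 188.74 + destination terminal 618.02 + duty 4810.26 + delivery 2277.71 = 18903.68
Buyer's account: 0.00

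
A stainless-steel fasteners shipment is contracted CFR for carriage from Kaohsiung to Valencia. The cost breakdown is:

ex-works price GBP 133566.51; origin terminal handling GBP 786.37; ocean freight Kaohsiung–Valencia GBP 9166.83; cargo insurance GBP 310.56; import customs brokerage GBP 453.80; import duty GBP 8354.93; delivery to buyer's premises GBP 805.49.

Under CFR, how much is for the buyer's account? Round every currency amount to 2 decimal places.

CFR: the seller pays costs through ocean freight to the destination port, but not insurance.
Seller's account: goods 133566.51 + origin terminal 786.37 + freight 9166.83 = 143519.71
Buyer's account: insurance 310.56 + brokerage 453.80 + duty 8354.93 + delivery 805.49 = 9924.78

Buyer's account: GBP 9924.78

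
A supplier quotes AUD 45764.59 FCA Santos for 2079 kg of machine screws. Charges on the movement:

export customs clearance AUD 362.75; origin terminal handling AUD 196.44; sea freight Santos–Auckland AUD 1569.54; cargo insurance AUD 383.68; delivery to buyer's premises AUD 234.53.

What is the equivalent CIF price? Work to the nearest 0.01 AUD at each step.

Not relevant to the conversion: export clearance — on the seller under both FCA and CIF; already in the FCA price and stays in the CIF price. delivery — on the buyer under both terms; not part of either seller's price.
From FCA to CIF, the seller additionally bears: origin terminal, freight, insurance.
CIF price = 45764.59 + 196.44 + 1569.54 + 383.68 = 47914.25

CIF price: AUD 47914.25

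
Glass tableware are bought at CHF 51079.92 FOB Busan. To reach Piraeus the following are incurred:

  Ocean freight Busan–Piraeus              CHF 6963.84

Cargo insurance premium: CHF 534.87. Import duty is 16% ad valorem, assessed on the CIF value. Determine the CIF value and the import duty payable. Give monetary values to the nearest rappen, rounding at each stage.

CIF value: CHF 58578.63; import duty: CHF 9372.58

CIF = FOB price + freight + insurance
CIF = 51079.92 + 6963.84 + 534.87 = 58578.63
Import duty = 58578.63 × 16% = 9372.58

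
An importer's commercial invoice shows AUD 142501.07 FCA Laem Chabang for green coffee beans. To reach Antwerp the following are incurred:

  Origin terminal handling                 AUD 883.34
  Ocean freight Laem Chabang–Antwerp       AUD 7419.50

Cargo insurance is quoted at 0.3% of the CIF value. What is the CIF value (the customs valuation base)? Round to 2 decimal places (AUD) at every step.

Let C be the CIF value. C = FCA price + pre-shipment costs + freight + 0.3% × C
C − 0.3% × C = 142501.07 + 883.34 + 7419.50
0.997 × C = 150803.91
C = 150803.91 / 0.997 = 151257.68
Insurance premium = 0.3% × 151257.68 = 453.77

CIF value: AUD 151257.68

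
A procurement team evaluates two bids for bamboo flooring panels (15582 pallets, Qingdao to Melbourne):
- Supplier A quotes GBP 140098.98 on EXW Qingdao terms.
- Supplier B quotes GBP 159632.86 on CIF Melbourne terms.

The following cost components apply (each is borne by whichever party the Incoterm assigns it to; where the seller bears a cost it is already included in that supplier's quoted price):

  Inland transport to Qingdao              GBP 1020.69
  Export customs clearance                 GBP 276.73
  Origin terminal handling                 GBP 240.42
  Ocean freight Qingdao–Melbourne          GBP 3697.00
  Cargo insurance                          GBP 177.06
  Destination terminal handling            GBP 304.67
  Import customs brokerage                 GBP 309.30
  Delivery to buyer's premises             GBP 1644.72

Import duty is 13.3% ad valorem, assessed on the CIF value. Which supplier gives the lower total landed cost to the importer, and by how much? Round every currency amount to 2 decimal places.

Supplier A is cheaper by GBP 16000.20

Supplier A (EXW):
CIF value = EXW price + inland to port + export clearance + origin terminal + freight + insurance = 140098.98 + 1020.69 + 276.73 + 240.42 + 3697.00 + 177.06 = 145510.88
Import duty = 145510.88 × 13.3% = 19352.95
Buyer bears (A): 1020.69 + 276.73 + 240.42 + 3697.00 + 177.06 + 304.67 + 309.30 + 1644.72 = 7670.59
Landed cost (A) = invoice 140098.98 + 7670.59 + duty 19352.95 = 167122.52
Supplier B (CIF):
The CIF price already equals the CIF value: 159632.86
Import duty = 159632.86 × 13.3% = 21231.17
Buyer bears (B): 304.67 + 309.30 + 1644.72 = 2258.69
Landed cost (B) = invoice 159632.86 + 2258.69 + duty 21231.17 = 183122.72
Difference = |167122.52 − 183122.72| = 16000.20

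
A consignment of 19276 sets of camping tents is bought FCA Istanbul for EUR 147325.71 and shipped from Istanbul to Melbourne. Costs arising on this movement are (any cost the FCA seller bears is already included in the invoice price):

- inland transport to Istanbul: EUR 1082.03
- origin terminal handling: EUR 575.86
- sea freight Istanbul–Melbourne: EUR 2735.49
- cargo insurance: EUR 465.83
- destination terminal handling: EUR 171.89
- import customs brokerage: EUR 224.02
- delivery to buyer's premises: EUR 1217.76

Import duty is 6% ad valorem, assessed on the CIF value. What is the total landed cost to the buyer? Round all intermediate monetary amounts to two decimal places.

Total landed cost: EUR 161782.73

FCA: the seller delivers export-cleared goods to the carrier; the buyer bears costs from that point.
Already in the invoice (seller's account under FCA): inland to port — exclude.
CIF value = FCA price + origin terminal + freight + insurance = 147325.71 + 575.86 + 2735.49 + 465.83 = 151102.89
Import duty = 151102.89 × 6% = 9066.17
Buyer bears: origin terminal 575.86 + freight 2735.49 + insurance 465.83 + destination terminal 171.89 + brokerage 224.02 + delivery 1217.76 + duty 9066.17 = 14457.02
Landed cost = invoice 147325.71 + 14457.02 = 161782.73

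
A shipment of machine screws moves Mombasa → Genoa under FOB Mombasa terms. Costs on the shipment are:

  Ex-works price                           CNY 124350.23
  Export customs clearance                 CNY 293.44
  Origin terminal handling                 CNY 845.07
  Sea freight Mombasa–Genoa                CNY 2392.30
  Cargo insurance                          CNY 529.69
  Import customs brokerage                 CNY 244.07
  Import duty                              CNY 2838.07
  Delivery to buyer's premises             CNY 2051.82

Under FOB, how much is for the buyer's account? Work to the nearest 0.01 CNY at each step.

FOB: the seller bears costs until goods are on board at the origin port; the buyer bears freight, insurance and all costs thereafter.
Seller's account: goods 124350.23 + export clearance 293.44 + origin terminal 845.07 = 125488.74
Buyer's account: freight 2392.30 + insurance 529.69 + brokerage 244.07 + duty 2838.07 + delivery 2051.82 = 8055.95

Buyer's account: CNY 8055.95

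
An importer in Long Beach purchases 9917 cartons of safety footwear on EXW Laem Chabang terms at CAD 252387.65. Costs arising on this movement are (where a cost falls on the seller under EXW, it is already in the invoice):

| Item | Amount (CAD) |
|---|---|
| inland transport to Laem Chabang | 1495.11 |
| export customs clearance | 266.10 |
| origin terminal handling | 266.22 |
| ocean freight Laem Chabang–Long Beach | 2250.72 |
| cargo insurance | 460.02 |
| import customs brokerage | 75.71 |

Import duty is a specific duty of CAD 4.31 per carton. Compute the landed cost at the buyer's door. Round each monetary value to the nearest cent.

EXW: the seller makes goods available at their premises; the buyer bears all onward costs.
CIF value = EXW price + inland to port + export clearance + origin terminal + freight + insurance = 252387.65 + 1495.11 + 266.10 + 266.22 + 2250.72 + 460.02 = 257125.82
Import duty = 9917 × 4.31 = 42742.27
Buyer bears: inland to port 1495.11 + export clearance 266.10 + origin terminal 266.22 + freight 2250.72 + insurance 460.02 + brokerage 75.71 + duty 42742.27 = 47556.15
Landed cost = invoice 252387.65 + 47556.15 = 299943.80

Total landed cost: CAD 299943.80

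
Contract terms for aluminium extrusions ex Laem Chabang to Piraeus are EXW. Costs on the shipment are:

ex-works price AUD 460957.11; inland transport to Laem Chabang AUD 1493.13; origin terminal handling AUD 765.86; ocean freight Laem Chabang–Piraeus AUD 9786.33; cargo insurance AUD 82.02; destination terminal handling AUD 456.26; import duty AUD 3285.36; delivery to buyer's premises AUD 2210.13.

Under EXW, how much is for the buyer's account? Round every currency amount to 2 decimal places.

EXW: the seller makes goods available at their premises; the buyer bears all onward costs.
Seller's account: goods 460957.11 = 460957.11
Buyer's account: inland to port 1493.13 + origin terminal 765.86 + freight 9786.33 + insurance 82.02 + destination terminal 456.26 + duty 3285.36 + delivery 2210.13 = 18079.09

Buyer's account: AUD 18079.09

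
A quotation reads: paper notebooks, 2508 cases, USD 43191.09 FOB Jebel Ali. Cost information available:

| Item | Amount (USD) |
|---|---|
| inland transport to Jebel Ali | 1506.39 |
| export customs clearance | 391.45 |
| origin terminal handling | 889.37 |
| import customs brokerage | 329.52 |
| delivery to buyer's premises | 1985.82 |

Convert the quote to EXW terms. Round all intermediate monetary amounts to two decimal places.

EXW price: USD 40403.88

Not relevant to the conversion: brokerage, delivery — on the buyer under both terms; not part of either seller's price.
From FOB to EXW, the seller no longer bears: inland to port, export clearance, origin terminal.
EXW price = 43191.09 − 1506.39 − 391.45 − 889.37 = 40403.88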